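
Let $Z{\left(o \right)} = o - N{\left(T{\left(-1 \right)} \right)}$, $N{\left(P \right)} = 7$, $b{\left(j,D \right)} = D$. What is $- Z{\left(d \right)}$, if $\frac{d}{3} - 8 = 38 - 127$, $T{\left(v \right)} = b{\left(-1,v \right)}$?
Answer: $250$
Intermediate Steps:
$T{\left(v \right)} = v$
$d = -243$ ($d = 24 + 3 \left(38 - 127\right) = 24 + 3 \left(-89\right) = 24 - 267 = -243$)
$Z{\left(o \right)} = -7 + o$ ($Z{\left(o \right)} = o - 7 = -7 + o$)
$- Z{\left(d \right)} = - (-7 - 243) = \left(-1\right) \left(-250\right) = 250$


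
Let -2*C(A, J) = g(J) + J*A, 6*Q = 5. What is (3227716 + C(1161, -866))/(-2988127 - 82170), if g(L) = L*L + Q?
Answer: -40265407/36843564 ≈ -1.0929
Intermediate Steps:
Q = ⅚ (Q = (⅙)*5 = ⅚ ≈ 0.83333)
g(L) = ⅚ + L² (g(L) = L*L + ⅚ = L² + ⅚ = ⅚ + L²)
C(A, J) = -5/12 - J²/2 - A*J/2 (C(A, J) = -((⅚ + J²) + J*A)/2 = -((⅚ + J²) + A*J)/2 = -(⅚ + J² + A*J)/2 = -5/12 - J²/2 - A*J/2)
(3227716 + C(1161, -866))/(-2988127 - 82170) = (3227716 + (-5/12 - ½*(-866)² - ½*1161*(-866)))/(-2988127 - 82170) = (3227716 + (-5/12 - ½*749956 + 502713))/(-3070297) = (3227716 + (-5/12 - 374978 + 502713))*(-1/3070297) = (3227716 + 1532815/12)*(-1/3070297) = (40265407/12)*(-1/3070297) = -40265407/36843564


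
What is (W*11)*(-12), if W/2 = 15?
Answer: -3960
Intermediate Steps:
W = 30 (W = 2*15 = 30)
(W*11)*(-12) = (30*11)*(-12) = 330*(-12) = -3960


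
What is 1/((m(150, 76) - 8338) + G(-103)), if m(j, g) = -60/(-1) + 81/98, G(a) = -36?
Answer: -98/814691 ≈ -0.00012029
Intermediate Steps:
m(j, g) = 5961/98 (m(j, g) = -60*(-1) + 81*(1/98) = 60 + 81/98 = 5961/98)
1/((m(150, 76) - 8338) + G(-103)) = 1/((5961/98 - 8338) - 36) = 1/(-811163/98 - 36) = 1/(-814691/98) = -98/814691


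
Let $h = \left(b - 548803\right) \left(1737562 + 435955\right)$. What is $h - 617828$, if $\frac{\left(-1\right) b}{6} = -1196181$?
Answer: $14406685163483$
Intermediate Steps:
$b = 7177086$ ($b = \left(-6\right) \left(-1196181\right) = 7177086$)
$h = 14406685781311$ ($h = \left(7177086 - 548803\right) \left(1737562 + 435955\right) = 6628283 \cdot 2173517 = 14406685781311$)
$h - 617828 = 14406685781311 - 617828 = 14406685163483$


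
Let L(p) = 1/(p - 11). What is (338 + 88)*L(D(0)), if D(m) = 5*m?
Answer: -426/11 ≈ -38.727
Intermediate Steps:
L(p) = 1/(-11 + p)
(338 + 88)*L(D(0)) = (338 + 88)/(-11 + 5*0) = 426/(-11 + 0) = 426/(-11) = 426*(-1/11) = -426/11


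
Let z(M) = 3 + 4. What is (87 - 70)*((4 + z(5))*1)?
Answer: 187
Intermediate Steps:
z(M) = 7
(87 - 70)*((4 + z(5))*1) = (87 - 70)*((4 + 7)*1) = 17*(11*1) = 17*11 = 187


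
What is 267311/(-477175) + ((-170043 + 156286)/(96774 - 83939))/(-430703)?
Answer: -295541631708616/527571647232175 ≈ -0.56019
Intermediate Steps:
267311/(-477175) + ((-170043 + 156286)/(96774 - 83939))/(-430703) = 267311*(-1/477175) - 13757/12835*(-1/430703) = -267311/477175 - 13757*1/12835*(-1/430703) = -267311/477175 - 13757/12835*(-1/430703) = -267311/477175 + 13757/5528073005 = -295541631708616/527571647232175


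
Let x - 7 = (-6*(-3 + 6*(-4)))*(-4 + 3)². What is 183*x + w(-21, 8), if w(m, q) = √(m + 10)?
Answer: 30927 + I*√11 ≈ 30927.0 + 3.3166*I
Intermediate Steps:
w(m, q) = √(10 + m)
x = 169 (x = 7 + (-6*(-3 + 6*(-4)))*(-4 + 3)² = 7 - 6*(-3 - 24)*(-1)² = 7 - 6*(-27)*1 = 7 + 162*1 = 7 + 162 = 169)
183*x + w(-21, 8) = 183*169 + √(10 - 21) = 30927 + √(-11) = 30927 + I*√11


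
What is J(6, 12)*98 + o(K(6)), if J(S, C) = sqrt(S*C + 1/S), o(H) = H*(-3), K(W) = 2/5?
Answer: -6/5 + 49*sqrt(2598)/3 ≈ 831.32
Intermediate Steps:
K(W) = 2/5 (K(W) = 2*(1/5) = 2/5)
o(H) = -3*H
J(S, C) = sqrt(1/S + C*S) (J(S, C) = sqrt(C*S + 1/S) = sqrt(1/S + C*S))
J(6, 12)*98 + o(K(6)) = sqrt(1/6 + 12*6)*98 - 3*2/5 = sqrt(1/6 + 72)*98 - 6/5 = sqrt(433/6)*98 - 6/5 = (sqrt(2598)/6)*98 - 6/5 = 49*sqrt(2598)/3 - 6/5 = -6/5 + 49*sqrt(2598)/3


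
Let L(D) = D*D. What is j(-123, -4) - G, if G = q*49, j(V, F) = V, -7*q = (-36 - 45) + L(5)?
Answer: -515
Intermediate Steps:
L(D) = D²
q = 8 (q = -((-36 - 45) + 5²)/7 = -(-81 + 25)/7 = -⅐*(-56) = 8)
G = 392 (G = 8*49 = 392)
j(-123, -4) - G = -123 - 1*392 = -123 - 392 = -515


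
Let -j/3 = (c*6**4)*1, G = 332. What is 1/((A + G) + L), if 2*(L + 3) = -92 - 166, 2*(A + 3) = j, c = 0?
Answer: 1/197 ≈ 0.0050761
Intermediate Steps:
j = 0 (j = -3*0*6**4 = -3*0*1296 = -0 = -3*0 = 0)
A = -3 (A = -3 + (1/2)*0 = -3 + 0 = -3)
L = -132 (L = -3 + (-92 - 166)/2 = -3 + (1/2)*(-258) = -3 - 129 = -132)
1/((A + G) + L) = 1/((-3 + 332) - 132) = 1/(329 - 132) = 1/197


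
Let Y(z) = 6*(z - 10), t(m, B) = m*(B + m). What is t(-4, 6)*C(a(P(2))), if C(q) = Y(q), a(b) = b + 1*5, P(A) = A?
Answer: 144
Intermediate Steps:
a(b) = 5 + b (a(b) = b + 5 = 5 + b)
Y(z) = -60 + 6*z (Y(z) = 6*(-10 + z) = -60 + 6*z)
C(q) = -60 + 6*q
t(-4, 6)*C(a(P(2))) = (-4*(6 - 4))*(-60 + 6*(5 + 2)) = (-4*2)*(-60 + 6*7) = -8*(-60 + 42) = -8*(-18) = 144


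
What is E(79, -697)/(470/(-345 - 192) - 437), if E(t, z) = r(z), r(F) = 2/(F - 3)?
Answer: 537/82298650 ≈ 6.5250e-6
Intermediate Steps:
r(F) = 2/(-3 + F)
E(t, z) = 2/(-3 + z)
E(79, -697)/(470/(-345 - 192) - 437) = (2/(-3 - 697))/(470/(-345 - 192) - 437) = (2/(-700))/(470/(-537) - 437) = (2*(-1/700))/(-1/537*470 - 437) = -1/(350*(-470/537 - 437)) = -1/(350*(-235139/537)) = -1/350*(-537/235139) = 537/82298650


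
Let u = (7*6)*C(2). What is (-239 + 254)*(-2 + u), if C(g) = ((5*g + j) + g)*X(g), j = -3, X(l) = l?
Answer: 11310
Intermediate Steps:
C(g) = g*(-3 + 6*g) (C(g) = ((5*g - 3) + g)*g = ((-3 + 5*g) + g)*g = (-3 + 6*g)*g = g*(-3 + 6*g))
u = 756 (u = (7*6)*(3*2*(-1 + 2*2)) = 42*(3*2*(-1 + 4)) = 42*(3*2*3) = 42*18 = 756)
(-239 + 254)*(-2 + u) = (-239 + 254)*(-2 + 756) = 15*754 = 11310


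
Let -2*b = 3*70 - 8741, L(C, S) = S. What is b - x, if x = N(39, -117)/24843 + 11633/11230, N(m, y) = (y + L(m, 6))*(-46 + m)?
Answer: 28326687023/6642545 ≈ 4264.4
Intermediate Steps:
N(m, y) = (-46 + m)*(6 + y) (N(m, y) = (y + 6)*(-46 + m) = (6 + y)*(-46 + m) = (-46 + m)*(6 + y))
x = 14177349/13285090 (x = (-276 - 46*(-117) + 6*39 + 39*(-117))/24843 + 11633/11230 = (-276 + 5382 + 234 - 4563)*(1/24843) + 11633*(1/11230) = 777*(1/24843) + 11633/11230 = 37/1183 + 11633/11230 = 14177349/13285090 ≈ 1.0672)
b = 8531/2 (b = -(3*70 - 8741)/2 = -(210 - 8741)/2 = -1/2*(-8531) = 8531/2 ≈ 4265.5)
b - x = 8531/2 - 1*14177349/13285090 = 8531/2 - 14177349/13285090 = 28326687023/6642545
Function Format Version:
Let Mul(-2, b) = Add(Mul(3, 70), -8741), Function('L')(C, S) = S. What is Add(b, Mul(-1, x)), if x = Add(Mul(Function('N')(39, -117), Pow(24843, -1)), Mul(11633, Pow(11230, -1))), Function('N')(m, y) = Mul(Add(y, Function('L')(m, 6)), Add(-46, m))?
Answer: Rational(28326687023, 6642545) ≈ 4264.4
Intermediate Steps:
Function('N')(m, y) = Mul(Add(-46, m), Add(6, y)) (Function('N')(m, y) = Mul(Add(y, 6), Add(-46, m)) = Mul(Add(6, y), Add(-46, m)) = Mul(Add(-46, m), Add(6, y)))
x = Rational(14177349, 13285090) (x = Add(Mul(Add(-276, Mul(-46, -117), Mul(6, 39), Mul(39, -117)), Pow(24843, -1)), Mul(11633, Pow(11230, -1))) = Add(Mul(Add(-276, 5382, 234, -4563), Rational(1, 24843)), Mul(11633, Rational(1, 11230))) = Add(Mul(777, Rational(1, 24843)), Rational(11633, 11230)) = Add(Rational(37, 1183), Rational(11633, 11230)) = Rational(14177349, 13285090) ≈ 1.0672)
b = Rational(8531, 2) (b = Mul(Rational(-1, 2), Add(Mul(3, 70), -8741)) = Mul(Rational(-1, 2), Add(210, -8741)) = Mul(Rational(-1, 2), -8531) = Rational(8531, 2) ≈ 4265.5)
Add(b, Mul(-1, x)) = Add(Rational(8531, 2), Mul(-1, Rational(14177349, 13285090))) = Add(Rational(8531, 2), Rational(-14177349, 13285090)) = Rational(28326687023, 6642545)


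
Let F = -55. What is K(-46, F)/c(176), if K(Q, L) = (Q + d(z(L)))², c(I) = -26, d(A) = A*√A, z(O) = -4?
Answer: -1026/13 - 368*I/13 ≈ -78.923 - 28.308*I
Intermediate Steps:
d(A) = A^(3/2)
K(Q, L) = (Q - 8*I)² (K(Q, L) = (Q + (-4)^(3/2))² = (Q - 8*I)²)
K(-46, F)/c(176) = (-46 - 8*I)²/(-26) = (-46 - 8*I)²*(-1/26) = -(-46 - 8*I)²/26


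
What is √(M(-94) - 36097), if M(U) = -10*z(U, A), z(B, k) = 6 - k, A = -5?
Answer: 9*I*√447 ≈ 190.28*I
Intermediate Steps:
M(U) = -110 (M(U) = -10*(6 - 1*(-5)) = -10*(6 + 5) = -10*11 = -110)
√(M(-94) - 36097) = √(-110 - 36097) = √(-36207) = 9*I*√447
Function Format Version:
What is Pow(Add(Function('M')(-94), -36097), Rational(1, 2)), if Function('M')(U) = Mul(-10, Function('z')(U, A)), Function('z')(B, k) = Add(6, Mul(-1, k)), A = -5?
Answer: Mul(9, I, Pow(447, Rational(1, 2))) ≈ Mul(190.28, I)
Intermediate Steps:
Function('M')(U) = -110 (Function('M')(U) = Mul(-10, Add(6, Mul(-1, -5))) = Mul(-10, Add(6, 5)) = Mul(-10, 11) = -110)
Pow(Add(Function('M')(-94), -36097), Rational(1, 2)) = Pow(Add(-110, -36097), Rational(1, 2)) = Pow(-36207, Rational(1, 2)) = Mul(9, I, Pow(447, Rational(1, 2)))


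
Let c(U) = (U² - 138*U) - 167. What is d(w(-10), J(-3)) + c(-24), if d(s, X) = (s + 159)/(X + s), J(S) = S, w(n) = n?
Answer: 48224/13 ≈ 3709.5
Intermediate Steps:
c(U) = -167 + U² - 138*U
d(s, X) = (159 + s)/(X + s)
d(w(-10), J(-3)) + c(-24) = (159 - 10)/(-3 - 10) + (-167 + (-24)² - 138*(-24)) = 149/(-13) + (-167 + 576 + 3312) = -1/13*149 + 3721 = -149/13 + 3721 = 48224/13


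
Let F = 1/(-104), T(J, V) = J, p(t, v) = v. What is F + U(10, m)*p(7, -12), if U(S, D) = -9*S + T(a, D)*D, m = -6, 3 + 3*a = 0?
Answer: 104831/104 ≈ 1008.0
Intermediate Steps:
a = -1 (a = -1 + (⅓)*0 = -1 + 0 = -1)
U(S, D) = -D - 9*S (U(S, D) = -9*S - D = -D - 9*S)
F = -1/104 ≈ -0.0096154
F + U(10, m)*p(7, -12) = -1/104 + (-1*(-6) - 9*10)*(-12) = -1/104 + (6 - 90)*(-12) = -1/104 - 84*(-12) = -1/104 + 1008 = 104831/104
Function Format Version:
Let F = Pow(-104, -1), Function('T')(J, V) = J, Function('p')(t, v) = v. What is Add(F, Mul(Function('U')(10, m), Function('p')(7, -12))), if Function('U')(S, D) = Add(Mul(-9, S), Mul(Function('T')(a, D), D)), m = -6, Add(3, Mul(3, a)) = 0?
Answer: Rational(104831, 104) ≈ 1008.0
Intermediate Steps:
a = -1 (a = Add(-1, Mul(Rational(1, 3), 0)) = Add(-1, 0) = -1)
Function('U')(S, D) = Add(Mul(-1, D), Mul(-9, S)) (Function('U')(S, D) = Add(Mul(-9, S), Mul(-1, D)) = Add(Mul(-1, D), Mul(-9, S)))
F = Rational(-1, 104) ≈ -0.0096154
Add(F, Mul(Function('U')(10, m), Function('p')(7, -12))) = Add(Rational(-1, 104), Mul(Add(Mul(-1, -6), Mul(-9, 10)), -12)) = Add(Rational(-1, 104), Mul(Add(6, -90), -12)) = Add(Rational(-1, 104), Mul(-84, -12)) = Add(Rational(-1, 104), 1008) = Rational(104831, 104)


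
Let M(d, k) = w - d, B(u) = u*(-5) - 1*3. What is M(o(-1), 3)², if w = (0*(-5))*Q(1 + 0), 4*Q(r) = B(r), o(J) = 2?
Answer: 4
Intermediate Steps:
B(u) = -3 - 5*u (B(u) = -5*u - 3 = -3 - 5*u)
Q(r) = -¾ - 5*r/4 (Q(r) = (-3 - 5*r)/4 = -¾ - 5*r/4)
w = 0 (w = (0*(-5))*(-¾ - 5*(1 + 0)/4) = 0*(-¾ - 5/4*1) = 0*(-¾ - 5/4) = 0*(-2) = 0)
M(d, k) = -d (M(d, k) = 0 - d = -d)
M(o(-1), 3)² = (-1*2)² = (-2)² = 4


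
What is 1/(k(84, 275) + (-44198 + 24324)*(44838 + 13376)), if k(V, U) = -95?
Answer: -1/1156945131 ≈ -8.6435e-10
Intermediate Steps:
1/(k(84, 275) + (-44198 + 24324)*(44838 + 13376)) = 1/(-95 + (-44198 + 24324)*(44838 + 13376)) = 1/(-95 - 19874*58214) = 1/(-95 - 1156945036) = 1/(-1156945131) = -1/1156945131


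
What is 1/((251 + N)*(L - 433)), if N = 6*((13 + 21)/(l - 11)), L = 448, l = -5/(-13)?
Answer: 23/79965 ≈ 0.00028763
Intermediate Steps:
l = 5/13 (l = -5*(-1/13) = 5/13 ≈ 0.38462)
N = -442/23 (N = 6*((13 + 21)/(5/13 - 11)) = 6*(34/(-138/13)) = 6*(34*(-13/138)) = 6*(-221/69) = -442/23 ≈ -19.217)
1/((251 + N)*(L - 433)) = 1/((251 - 442/23)*(448 - 433)) = 1/((5331/23)*15) = 1/(79965/23) = 23/79965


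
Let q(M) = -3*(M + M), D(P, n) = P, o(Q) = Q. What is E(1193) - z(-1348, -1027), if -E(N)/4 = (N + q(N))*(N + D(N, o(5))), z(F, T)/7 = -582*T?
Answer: 52745962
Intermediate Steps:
z(F, T) = -4074*T (z(F, T) = 7*(-582*T) = -4074*T)
q(M) = -6*M
E(N) = 40*N² (E(N) = -4*(N - 6*N)*(N + N) = -4*(-5*N)*2*N = -(-40)*N² = 40*N²)
E(1193) - z(-1348, -1027) = 40*1193² - (-4074)*(-1027) = 40*1423249 - 1*4183998 = 56929960 - 4183998 = 52745962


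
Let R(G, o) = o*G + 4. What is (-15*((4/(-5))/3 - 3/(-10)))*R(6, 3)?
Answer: -11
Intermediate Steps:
R(G, o) = 4 + G*o (R(G, o) = G*o + 4 = 4 + G*o)
(-15*((4/(-5))/3 - 3/(-10)))*R(6, 3) = (-15*((4/(-5))/3 - 3/(-10)))*(4 + 6*3) = (-15*((4*(-1/5))*(1/3) - 3*(-1/10)))*(4 + 18) = -15*(-4/5*1/3 + 3/10)*22 = -15*(-4/15 + 3/10)*22 = -15*1/30*22 = -1/2*22 = -11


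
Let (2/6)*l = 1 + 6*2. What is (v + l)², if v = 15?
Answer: 2916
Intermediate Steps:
l = 39 (l = 3*(1 + 6*2) = 3*(1 + 12) = 3*13 = 39)
(v + l)² = (15 + 39)² = 54² = 2916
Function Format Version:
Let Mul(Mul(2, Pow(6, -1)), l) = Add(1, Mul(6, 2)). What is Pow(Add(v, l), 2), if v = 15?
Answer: 2916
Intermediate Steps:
l = 39 (l = Mul(3, Add(1, Mul(6, 2))) = Mul(3, Add(1, 12)) = Mul(3, 13) = 39)
Pow(Add(v, l), 2) = Pow(Add(15, 39), 2) = Pow(54, 2) = 2916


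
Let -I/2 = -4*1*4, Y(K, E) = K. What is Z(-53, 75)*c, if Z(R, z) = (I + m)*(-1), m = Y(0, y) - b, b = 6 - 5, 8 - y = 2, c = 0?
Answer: 0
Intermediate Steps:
y = 6 (y = 8 - 1*2 = 8 - 2 = 6)
b = 1
I = 32 (I = -2*(-4*1)*4 = -(-8)*4 = -2*(-16) = 32)
m = -1 (m = 0 - 1*1 = 0 - 1 = -1)
Z(R, z) = -31 (Z(R, z) = (32 - 1)*(-1) = 31*(-1) = -31)
Z(-53, 75)*c = -31*0 = 0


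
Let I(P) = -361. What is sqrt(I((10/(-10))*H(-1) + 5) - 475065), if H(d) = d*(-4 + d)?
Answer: I*sqrt(475426) ≈ 689.51*I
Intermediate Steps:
sqrt(I((10/(-10))*H(-1) + 5) - 475065) = sqrt(-361 - 475065) = sqrt(-475426) = I*sqrt(475426)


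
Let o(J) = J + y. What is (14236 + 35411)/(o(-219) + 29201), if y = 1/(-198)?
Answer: 9830106/5738435 ≈ 1.7130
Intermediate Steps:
y = -1/198 ≈ -0.0050505
o(J) = -1/198 + J (o(J) = J - 1/198 = -1/198 + J)
(14236 + 35411)/(o(-219) + 29201) = (14236 + 35411)/((-1/198 - 219) + 29201) = 49647/(-43363/198 + 29201) = 49647/(5738435/198) = 49647*(198/5738435) = 9830106/5738435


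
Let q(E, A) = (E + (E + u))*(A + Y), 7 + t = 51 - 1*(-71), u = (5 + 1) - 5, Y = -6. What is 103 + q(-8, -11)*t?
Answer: 29428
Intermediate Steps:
u = 1 (u = 6 - 5 = 1)
t = 115 (t = -7 + (51 - 1*(-71)) = -7 + (51 + 71) = -7 + 122 = 115)
q(E, A) = (1 + 2*E)*(-6 + A) (q(E, A) = (E + (E + 1))*(A - 6) = (E + (1 + E))*(-6 + A) = (1 + 2*E)*(-6 + A))
103 + q(-8, -11)*t = 103 + (-6 - 11 - 12*(-8) + 2*(-11)*(-8))*115 = 103 + (-6 - 11 + 96 + 176)*115 = 103 + 255*115 = 103 + 29325 = 29428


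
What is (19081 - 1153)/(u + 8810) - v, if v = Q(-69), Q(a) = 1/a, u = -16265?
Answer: -409859/171465 ≈ -2.3903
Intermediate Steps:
Q(a) = 1/a
v = -1/69 (v = 1/(-69) = -1/69 ≈ -0.014493)
(19081 - 1153)/(u + 8810) - v = (19081 - 1153)/(-16265 + 8810) - 1*(-1/69) = 17928/(-7455) + 1/69 = 17928*(-1/7455) + 1/69 = -5976/2485 + 1/69 = -409859/171465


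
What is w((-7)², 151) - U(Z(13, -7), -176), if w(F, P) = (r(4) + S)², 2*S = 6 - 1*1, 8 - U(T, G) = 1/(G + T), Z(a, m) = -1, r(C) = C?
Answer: 24245/708 ≈ 34.244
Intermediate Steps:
U(T, G) = 8 - 1/(G + T)
S = 5/2 (S = (6 - 1*1)/2 = (6 - 1)/2 = (½)*5 = 5/2 ≈ 2.5000)
w(F, P) = 169/4 (w(F, P) = (4 + 5/2)² = (13/2)² = 169/4)
w((-7)², 151) - U(Z(13, -7), -176) = 169/4 - (-1 + 8*(-176) + 8*(-1))/(-176 - 1) = 169/4 - (-1 - 1408 - 8)/(-177) = 169/4 - (-1)*(-1417)/177 = 169/4 - 1*1417/177 = 169/4 - 1417/177 = 24245/708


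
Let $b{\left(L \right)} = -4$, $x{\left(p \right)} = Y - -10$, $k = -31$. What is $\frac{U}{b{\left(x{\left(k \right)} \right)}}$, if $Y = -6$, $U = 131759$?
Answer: $- \frac{131759}{4} \approx -32940.0$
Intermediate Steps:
$x{\left(p \right)} = 4$ ($x{\left(p \right)} = -6 - -10 = -6 + 10 = 4$)
$\frac{U}{b{\left(x{\left(k \right)} \right)}} = \frac{131759}{-4} = 131759 \left(- \frac{1}{4}\right) = - \frac{131759}{4}$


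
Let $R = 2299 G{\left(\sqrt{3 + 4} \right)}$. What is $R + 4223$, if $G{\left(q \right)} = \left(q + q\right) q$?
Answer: $36409$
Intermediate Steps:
$G{\left(q \right)} = 2 q^{2}$ ($G{\left(q \right)} = 2 q q = 2 q^{2}$)
$R = 32186$ ($R = 2299 \cdot 2 \left(\sqrt{3 + 4}\right)^{2} = 2299 \cdot 2 \left(\sqrt{7}\right)^{2} = 2299 \cdot 2 \cdot 7 = 2299 \cdot 14 = 32186$)
$R + 4223 = 32186 + 4223 = 36409$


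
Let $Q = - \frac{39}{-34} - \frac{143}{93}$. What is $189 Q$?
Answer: $- \frac{77805}{1054} \approx -73.819$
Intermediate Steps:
$Q = - \frac{1235}{3162}$ ($Q = \left(-39\right) \left(- \frac{1}{34}\right) - \frac{143}{93} = \frac{39}{34} - \frac{143}{93} = - \frac{1235}{3162} \approx -0.39058$)
$189 Q = 189 \left(- \frac{1235}{3162}\right) = - \frac{77805}{1054}$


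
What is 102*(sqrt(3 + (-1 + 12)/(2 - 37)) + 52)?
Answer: 5304 + 102*sqrt(3290)/35 ≈ 5471.2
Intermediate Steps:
102*(sqrt(3 + (-1 + 12)/(2 - 37)) + 52) = 102*(sqrt(3 + 11/(-35)) + 52) = 102*(sqrt(3 + 11*(-1/35)) + 52) = 102*(sqrt(3 - 11/35) + 52) = 102*(sqrt(94/35) + 52) = 102*(sqrt(3290)/35 + 52) = 102*(52 + sqrt(3290)/35) = 5304 + 102*sqrt(3290)/35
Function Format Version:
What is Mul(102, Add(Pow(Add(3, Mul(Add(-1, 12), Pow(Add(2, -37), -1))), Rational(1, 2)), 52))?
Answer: Add(5304, Mul(Rational(102, 35), Pow(3290, Rational(1, 2)))) ≈ 5471.2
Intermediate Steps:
Mul(102, Add(Pow(Add(3, Mul(Add(-1, 12), Pow(Add(2, -37), -1))), Rational(1, 2)), 52)) = Mul(102, Add(Pow(Add(3, Mul(11, Pow(-35, -1))), Rational(1, 2)), 52)) = Mul(102, Add(Pow(Add(3, Mul(11, Rational(-1, 35))), Rational(1, 2)), 52)) = Mul(102, Add(Pow(Add(3, Rational(-11, 35)), Rational(1, 2)), 52)) = Mul(102, Add(Pow(Rational(94, 35), Rational(1, 2)), 52)) = Mul(102, Add(Mul(Rational(1, 35), Pow(3290, Rational(1, 2))), 52)) = Mul(102, Add(52, Mul(Rational(1, 35), Pow(3290, Rational(1, 2))))) = Add(5304, Mul(Rational(102, 35), Pow(3290, Rational(1, 2))))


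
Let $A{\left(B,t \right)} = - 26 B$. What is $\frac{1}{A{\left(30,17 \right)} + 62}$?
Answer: $- \frac{1}{718} \approx -0.0013928$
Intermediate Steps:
$\frac{1}{A{\left(30,17 \right)} + 62} = \frac{1}{\left(-26\right) 30 + 62} = \frac{1}{-780 + 62} = \frac{1}{-718} = - \frac{1}{718}$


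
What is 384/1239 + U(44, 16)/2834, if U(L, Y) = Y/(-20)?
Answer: 906054/2926105 ≈ 0.30965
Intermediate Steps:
U(L, Y) = -Y/20 (U(L, Y) = Y*(-1/20) = -Y/20)
384/1239 + U(44, 16)/2834 = 384/1239 - 1/20*16/2834 = 384*(1/1239) - ⅘*1/2834 = 128/413 - 2/7085 = 906054/2926105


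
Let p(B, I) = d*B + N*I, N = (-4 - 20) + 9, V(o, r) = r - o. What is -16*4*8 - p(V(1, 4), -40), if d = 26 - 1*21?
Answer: -1127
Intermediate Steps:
d = 5 (d = 26 - 21 = 5)
N = -15 (N = -24 + 9 = -15)
p(B, I) = -15*I + 5*B (p(B, I) = 5*B - 15*I = -15*I + 5*B)
-16*4*8 - p(V(1, 4), -40) = -16*4*8 - (-15*(-40) + 5*(4 - 1*1)) = -64*8 - (600 + 5*(4 - 1)) = -512 - (600 + 5*3) = -512 - (600 + 15) = -512 - 1*615 = -512 - 615 = -1127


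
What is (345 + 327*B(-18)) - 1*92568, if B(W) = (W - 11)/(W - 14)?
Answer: -2941653/32 ≈ -91927.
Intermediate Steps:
B(W) = (-11 + W)/(-14 + W)
(345 + 327*B(-18)) - 1*92568 = (345 + 327*((-11 - 18)/(-14 - 18))) - 1*92568 = (345 + 327*(-29/(-32))) - 92568 = (345 + 327*(-1/32*(-29))) - 92568 = (345 + 327*(29/32)) - 92568 = (345 + 9483/32) - 92568 = 20523/32 - 92568 = -2941653/32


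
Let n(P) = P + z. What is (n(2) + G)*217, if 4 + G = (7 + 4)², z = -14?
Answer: 22785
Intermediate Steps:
n(P) = -14 + P (n(P) = P - 14 = -14 + P)
G = 117 (G = -4 + (7 + 4)² = -4 + 11² = -4 + 121 = 117)
(n(2) + G)*217 = ((-14 + 2) + 117)*217 = (-12 + 117)*217 = 105*217 = 22785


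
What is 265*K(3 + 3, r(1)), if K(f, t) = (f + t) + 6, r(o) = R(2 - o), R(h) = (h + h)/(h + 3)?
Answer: 6625/2 ≈ 3312.5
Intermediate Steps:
R(h) = 2*h/(3 + h) (R(h) = (2*h)/(3 + h) = 2*h/(3 + h))
r(o) = 2*(2 - o)/(5 - o) (r(o) = 2*(2 - o)/(3 + (2 - o)) = 2*(2 - o)/(5 - o))
K(f, t) = 6 + f + t
265*K(3 + 3, r(1)) = 265*(6 + (3 + 3) + 2*(-2 + 1)/(-5 + 1)) = 265*(6 + 6 + 2*(-1)/(-4)) = 265*(6 + 6 + 2*(-1/4)*(-1)) = 265*(6 + 6 + 1/2) = 265*(25/2) = 6625/2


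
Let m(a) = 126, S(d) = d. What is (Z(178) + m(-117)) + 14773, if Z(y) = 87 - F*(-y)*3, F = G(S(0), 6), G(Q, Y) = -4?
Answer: 12850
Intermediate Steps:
F = -4
Z(y) = 87 - 12*y (Z(y) = 87 - (-(-4)*y)*3 = 87 - 4*y*3 = 87 - 12*y)
(Z(178) + m(-117)) + 14773 = ((87 - 12*178) + 126) + 14773 = ((87 - 2136) + 126) + 14773 = (-2049 + 126) + 14773 = -1923 + 14773 = 12850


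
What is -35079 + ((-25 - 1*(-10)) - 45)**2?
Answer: -31479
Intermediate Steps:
-35079 + ((-25 - 1*(-10)) - 45)**2 = -35079 + ((-25 + 10) - 45)**2 = -35079 + (-15 - 45)**2 = -35079 + (-60)**2 = -35079 + 3600 = -31479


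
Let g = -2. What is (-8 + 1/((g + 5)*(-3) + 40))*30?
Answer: -7410/31 ≈ -239.03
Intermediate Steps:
(-8 + 1/((g + 5)*(-3) + 40))*30 = (-8 + 1/((-2 + 5)*(-3) + 40))*30 = (-8 + 1/(3*(-3) + 40))*30 = (-8 + 1/(-9 + 40))*30 = (-8 + 1/31)*30 = -247/31*30 = -7410/31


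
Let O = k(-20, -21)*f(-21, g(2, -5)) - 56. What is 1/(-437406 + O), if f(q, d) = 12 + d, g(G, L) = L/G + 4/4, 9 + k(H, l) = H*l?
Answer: -2/866293 ≈ -2.3087e-6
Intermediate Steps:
k(H, l) = -9 + H*l
g(G, L) = 1 + L/G (g(G, L) = L/G + 4*(¼) = L/G + 1 = 1 + L/G)
O = 8519/2 (O = (-9 - 20*(-21))*(12 + (2 - 5)/2) - 56 = (-9 + 420)*(12 + (½)*(-3)) - 56 = 411*(12 - 3/2) - 56 = 411*(21/2) - 56 = 8631/2 - 56 = 8519/2 ≈ 4259.5)
1/(-437406 + O) = 1/(-437406 + 8519/2) = 1/(-866293/2) = -2/866293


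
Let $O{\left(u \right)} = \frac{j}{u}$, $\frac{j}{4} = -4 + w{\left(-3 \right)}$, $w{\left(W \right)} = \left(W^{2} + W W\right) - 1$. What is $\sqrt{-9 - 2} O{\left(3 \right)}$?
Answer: $\frac{52 i \sqrt{11}}{3} \approx 57.488 i$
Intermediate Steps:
$w{\left(W \right)} = -1 + 2 W^{2}$ ($w{\left(W \right)} = \left(W^{2} + W^{2}\right) - 1 = 2 W^{2} - 1 = -1 + 2 W^{2}$)
$j = 52$ ($j = 4 \left(-4 - \left(1 - 2 \left(-3\right)^{2}\right)\right) = 4 \left(-4 + \left(-1 + 2 \cdot 9\right)\right) = 4 \left(-4 + \left(-1 + 18\right)\right) = 4 \left(-4 + 17\right) = 4 \cdot 13 = 52$)
$O{\left(u \right)} = \frac{52}{u}$
$\sqrt{-9 - 2} O{\left(3 \right)} = \sqrt{-9 - 2} \cdot \frac{52}{3} = \sqrt{-11} \cdot 52 \cdot \frac{1}{3} = i \sqrt{11} \cdot \frac{52}{3} = \frac{52 i \sqrt{11}}{3}$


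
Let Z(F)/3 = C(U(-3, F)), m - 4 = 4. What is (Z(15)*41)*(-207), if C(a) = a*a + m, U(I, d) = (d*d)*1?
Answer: -1289166813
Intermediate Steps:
m = 8 (m = 4 + 4 = 8)
U(I, d) = d**2 (U(I, d) = d**2*1 = d**2)
C(a) = 8 + a**2 (C(a) = a*a + 8 = a**2 + 8 = 8 + a**2)
Z(F) = 24 + 3*F**4 (Z(F) = 3*(8 + (F**2)**2) = 3*(8 + F**4) = 24 + 3*F**4)
(Z(15)*41)*(-207) = ((24 + 3*15**4)*41)*(-207) = ((24 + 3*50625)*41)*(-207) = ((24 + 151875)*41)*(-207) = (151899*41)*(-207) = 6227859*(-207) = -1289166813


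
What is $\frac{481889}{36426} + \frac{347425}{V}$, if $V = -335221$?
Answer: $\frac{148884009419}{12210760146} \approx 12.193$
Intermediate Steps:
$\frac{481889}{36426} + \frac{347425}{V} = \frac{481889}{36426} + \frac{347425}{-335221} = 481889 \cdot \frac{1}{36426} + 347425 \left(- \frac{1}{335221}\right) = \frac{481889}{36426} - \frac{347425}{335221} = \frac{148884009419}{12210760146}$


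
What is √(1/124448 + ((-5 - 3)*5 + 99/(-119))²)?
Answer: 3*√2539259880795058/3702328 ≈ 40.832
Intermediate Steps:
√(1/124448 + ((-5 - 3)*5 + 99/(-119))²) = √(1/124448 + (-8*5 + 99*(-1/119))²) = √(1/124448 + (-40 - 99/119)²) = √(1/124448 + (-4859/119)²) = √(1/124448 + 23609881/14161) = √(2938202484849/1762308128) = 3*√2539259880795058/3702328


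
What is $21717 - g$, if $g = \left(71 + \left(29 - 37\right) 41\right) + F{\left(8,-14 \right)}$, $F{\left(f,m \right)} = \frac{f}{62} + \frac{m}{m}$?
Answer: $\frac{681159}{31} \approx 21973.0$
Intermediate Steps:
$F{\left(f,m \right)} = 1 + \frac{f}{62}$ ($F{\left(f,m \right)} = f \frac{1}{62} + 1 = \frac{f}{62} + 1 = 1 + \frac{f}{62}$)
$g = - \frac{7932}{31}$ ($g = \left(71 + \left(29 - 37\right) 41\right) + \left(1 + \frac{1}{62} \cdot 8\right) = \left(71 + \left(29 - 37\right) 41\right) + \left(1 + \frac{4}{31}\right) = \left(71 - 328\right) + \frac{35}{31} = -257 + \frac{35}{31} = - \frac{7932}{31} \approx -255.87$)
$21717 - g = 21717 - - \frac{7932}{31} = 21717 + \frac{7932}{31} = \frac{681159}{31}$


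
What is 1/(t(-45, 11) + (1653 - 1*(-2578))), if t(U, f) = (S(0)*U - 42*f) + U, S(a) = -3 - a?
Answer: 1/3859 ≈ 0.00025913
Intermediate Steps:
t(U, f) = -42*f - 2*U (t(U, f) = ((-3 - 1*0)*U - 42*f) + U = ((-3 + 0)*U - 42*f) + U = (-3*U - 42*f) + U = (-42*f - 3*U) + U = -42*f - 2*U)
1/(t(-45, 11) + (1653 - 1*(-2578))) = 1/((-42*11 - 2*(-45)) + (1653 - 1*(-2578))) = 1/((-462 + 90) + (1653 + 2578)) = 1/(-372 + 4231) = 1/3859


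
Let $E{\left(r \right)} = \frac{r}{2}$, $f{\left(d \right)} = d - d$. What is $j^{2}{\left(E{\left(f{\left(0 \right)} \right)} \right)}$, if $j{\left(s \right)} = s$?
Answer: $0$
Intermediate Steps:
$f{\left(d \right)} = 0$
$E{\left(r \right)} = \frac{r}{2}$ ($E{\left(r \right)} = r \frac{1}{2} = \frac{r}{2}$)
$j^{2}{\left(E{\left(f{\left(0 \right)} \right)} \right)} = \left(\frac{1}{2} \cdot 0\right)^{2} = 0^{2} = 0$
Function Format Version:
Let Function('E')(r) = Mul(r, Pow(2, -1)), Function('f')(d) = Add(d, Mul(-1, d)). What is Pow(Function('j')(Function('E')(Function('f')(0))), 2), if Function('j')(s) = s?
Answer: 0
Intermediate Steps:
Function('f')(d) = 0
Function('E')(r) = Mul(Rational(1, 2), r) (Function('E')(r) = Mul(r, Rational(1, 2)) = Mul(Rational(1, 2), r))
Pow(Function('j')(Function('E')(Function('f')(0))), 2) = Pow(Mul(Rational(1, 2), 0), 2) = Pow(0, 2) = 0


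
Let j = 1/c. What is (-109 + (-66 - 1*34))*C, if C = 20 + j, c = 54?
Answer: -225929/54 ≈ -4183.9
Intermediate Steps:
j = 1/54 ≈ 0.018519
C = 1081/54 (C = 20 + 1/54 = 1081/54 ≈ 20.019)
(-109 + (-66 - 1*34))*C = (-109 + (-66 - 1*34))*(1081/54) = (-109 + (-66 - 34))*(1081/54) = (-109 - 100)*(1081/54) = -209*1081/54 = -225929/54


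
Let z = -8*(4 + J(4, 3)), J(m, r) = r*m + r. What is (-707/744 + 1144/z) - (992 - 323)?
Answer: -9576809/14136 ≈ -677.48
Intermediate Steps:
J(m, r) = r + m*r (J(m, r) = m*r + r = r + m*r)
z = -152 (z = -8*(4 + 3*(1 + 4)) = -8*(4 + 3*5) = -8*(4 + 15) = -8*19 = -152)
(-707/744 + 1144/z) - (992 - 323) = (-707/744 + 1144/(-152)) - (992 - 323) = (-707*1/744 + 1144*(-1/152)) - 1*669 = (-707/744 - 143/19) - 669 = -119825/14136 - 669 = -9576809/14136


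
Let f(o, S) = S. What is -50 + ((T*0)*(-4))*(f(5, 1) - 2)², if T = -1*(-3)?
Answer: -50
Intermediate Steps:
T = 3
-50 + ((T*0)*(-4))*(f(5, 1) - 2)² = -50 + ((3*0)*(-4))*(1 - 2)² = -50 + (0*(-4))*(-1)² = -50 + 0*1 = -50 + 0 = -50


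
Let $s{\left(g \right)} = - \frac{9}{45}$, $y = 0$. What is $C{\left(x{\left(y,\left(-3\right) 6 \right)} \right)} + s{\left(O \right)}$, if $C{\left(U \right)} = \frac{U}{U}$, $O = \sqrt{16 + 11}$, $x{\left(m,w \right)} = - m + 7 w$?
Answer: $\frac{4}{5} \approx 0.8$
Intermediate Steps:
$O = 3 \sqrt{3}$ ($O = \sqrt{27} = 3 \sqrt{3} \approx 5.1962$)
$s{\left(g \right)} = - \frac{1}{5}$ ($s{\left(g \right)} = \left(-9\right) \frac{1}{45} = - \frac{1}{5}$)
$C{\left(U \right)} = 1$
$C{\left(x{\left(y,\left(-3\right) 6 \right)} \right)} + s{\left(O \right)} = 1 - \frac{1}{5} = \frac{4}{5}$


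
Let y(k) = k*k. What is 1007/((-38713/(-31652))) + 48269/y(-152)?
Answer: 738275460453/894425152 ≈ 825.42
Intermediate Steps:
y(k) = k²
1007/((-38713/(-31652))) + 48269/y(-152) = 1007/((-38713/(-31652))) + 48269/((-152)²) = 1007/((-38713*(-1/31652))) + 48269/23104 = 1007/(38713/31652) + 48269*(1/23104) = 1007*(31652/38713) + 48269/23104 = 31873564/38713 + 48269/23104 = 738275460453/894425152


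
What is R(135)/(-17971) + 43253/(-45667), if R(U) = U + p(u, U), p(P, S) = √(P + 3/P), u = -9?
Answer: -783464708/820681657 - 2*I*√21/53913 ≈ -0.95465 - 0.00017*I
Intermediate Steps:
R(U) = U + 2*I*√21/3 (R(U) = U + √(-9 + 3/(-9)) = U + √(-9 + 3*(-⅑)) = U + √(-9 - ⅓) = U + √(-28/3) = U + 2*I*√21/3)
R(135)/(-17971) + 43253/(-45667) = (135 + 2*I*√21/3)/(-17971) + 43253/(-45667) = (135 + 2*I*√21/3)*(-1/17971) + 43253*(-1/45667) = (-135/17971 - 2*I*√21/53913) - 43253/45667 = -783464708/820681657 - 2*I*√21/53913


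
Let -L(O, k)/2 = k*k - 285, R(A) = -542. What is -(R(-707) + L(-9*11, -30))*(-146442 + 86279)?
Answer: -106608836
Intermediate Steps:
L(O, k) = 570 - 2*k**2 (L(O, k) = -2*(k*k - 285) = -2*(k**2 - 285) = -2*(-285 + k**2) = 570 - 2*k**2)
-(R(-707) + L(-9*11, -30))*(-146442 + 86279) = -(-542 + (570 - 2*(-30)**2))*(-146442 + 86279) = -(-542 + (570 - 2*900))*(-60163) = -(-542 + (570 - 1800))*(-60163) = -(-542 - 1230)*(-60163) = -(-1772)*(-60163) = -1*106608836 = -106608836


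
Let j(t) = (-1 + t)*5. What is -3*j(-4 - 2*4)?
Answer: 195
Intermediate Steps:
j(t) = -5 + 5*t
-3*j(-4 - 2*4) = -3*(-5 + 5*(-4 - 2*4)) = -3*(-5 + 5*(-4 - 8)) = -3*(-5 + 5*(-12)) = -3*(-5 - 60) = -3*(-65) = 195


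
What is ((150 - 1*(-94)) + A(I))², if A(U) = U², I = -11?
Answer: 133225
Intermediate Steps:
((150 - 1*(-94)) + A(I))² = ((150 - 1*(-94)) + (-11)²)² = ((150 + 94) + 121)² = (244 + 121)² = 365² = 133225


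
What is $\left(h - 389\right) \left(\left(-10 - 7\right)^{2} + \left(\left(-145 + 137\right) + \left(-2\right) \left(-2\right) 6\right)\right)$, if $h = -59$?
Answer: $-136640$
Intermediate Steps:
$\left(h - 389\right) \left(\left(-10 - 7\right)^{2} + \left(\left(-145 + 137\right) + \left(-2\right) \left(-2\right) 6\right)\right) = \left(-59 - 389\right) \left(\left(-10 - 7\right)^{2} + \left(\left(-145 + 137\right) + \left(-2\right) \left(-2\right) 6\right)\right) = - 448 \left(\left(-17\right)^{2} + \left(-8 + 4 \cdot 6\right)\right) = - 448 \left(289 + \left(-8 + 24\right)\right) = - 448 \left(289 + 16\right) = \left(-448\right) 305 = -136640$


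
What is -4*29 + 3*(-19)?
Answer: -173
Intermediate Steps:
-4*29 + 3*(-19) = -116 - 57 = -173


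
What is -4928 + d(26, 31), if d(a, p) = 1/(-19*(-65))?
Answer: -6086079/1235 ≈ -4928.0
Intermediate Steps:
d(a, p) = 1/1235 (d(a, p) = -1/19*(-1/65) = 1/1235)
-4928 + d(26, 31) = -4928 + 1/1235 = -6086079/1235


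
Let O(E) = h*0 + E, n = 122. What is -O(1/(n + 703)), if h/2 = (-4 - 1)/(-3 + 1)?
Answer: -1/825 ≈ -0.0012121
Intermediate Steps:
h = 5 (h = 2*((-4 - 1)/(-3 + 1)) = 2*(-5/(-2)) = 2*(-5*(-1/2)) = 2*(5/2) = 5)
O(E) = E (O(E) = 5*0 + E = 0 + E = E)
-O(1/(n + 703)) = -1/(122 + 703) = -1/825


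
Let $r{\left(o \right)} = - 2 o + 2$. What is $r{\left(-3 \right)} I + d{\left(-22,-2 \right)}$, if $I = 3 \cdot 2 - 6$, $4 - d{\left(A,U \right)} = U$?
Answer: $6$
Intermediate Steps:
$r{\left(o \right)} = 2 - 2 o$
$d{\left(A,U \right)} = 4 - U$
$I = 0$ ($I = 6 - 6 = 0$)
$r{\left(-3 \right)} I + d{\left(-22,-2 \right)} = \left(2 - -6\right) 0 + \left(4 - -2\right) = \left(2 + 6\right) 0 + \left(4 + 2\right) = 8 \cdot 0 + 6 = 0 + 6 = 6$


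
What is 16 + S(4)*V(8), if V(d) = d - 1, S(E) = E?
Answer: 44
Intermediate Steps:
V(d) = -1 + d
16 + S(4)*V(8) = 16 + 4*(-1 + 8) = 16 + 4*7 = 16 + 28 = 44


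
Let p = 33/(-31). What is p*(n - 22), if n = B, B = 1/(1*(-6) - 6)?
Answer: 2915/124 ≈ 23.508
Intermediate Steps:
p = -33/31 (p = 33*(-1/31) = -33/31 ≈ -1.0645)
B = -1/12 (B = 1/(-6 - 6) = 1/(-12) = -1/12 ≈ -0.083333)
n = -1/12 ≈ -0.083333
p*(n - 22) = -33*(-1/12 - 22)/31 = -33/31*(-265/12) = 2915/124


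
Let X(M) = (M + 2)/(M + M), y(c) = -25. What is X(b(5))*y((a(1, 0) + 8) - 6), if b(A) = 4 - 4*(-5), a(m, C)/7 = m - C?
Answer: -325/24 ≈ -13.542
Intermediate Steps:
a(m, C) = -7*C + 7*m (a(m, C) = 7*(m - C) = -7*C + 7*m)
b(A) = 24 (b(A) = 4 + 20 = 24)
X(M) = (2 + M)/(2*M) (X(M) = (2 + M)/((2*M)) = (2 + M)*(1/(2*M)) = (2 + M)/(2*M))
X(b(5))*y((a(1, 0) + 8) - 6) = ((½)*(2 + 24)/24)*(-25) = ((½)*(1/24)*26)*(-25) = (13/24)*(-25) = -325/24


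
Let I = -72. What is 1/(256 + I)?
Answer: 1/184 ≈ 0.0054348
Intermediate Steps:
1/(256 + I) = 1/(256 - 72) = 1/184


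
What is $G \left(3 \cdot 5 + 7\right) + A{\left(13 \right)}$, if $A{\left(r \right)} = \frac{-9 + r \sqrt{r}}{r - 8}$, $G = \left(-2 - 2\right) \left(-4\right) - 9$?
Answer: $\frac{761}{5} + \frac{13 \sqrt{13}}{5} \approx 161.57$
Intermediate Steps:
$G = 7$ ($G = \left(-2 - 2\right) \left(-4\right) - 9 = \left(-4\right) \left(-4\right) - 9 = 16 - 9 = 7$)
$A{\left(r \right)} = \frac{-9 + r^{\frac{3}{2}}}{-8 + r}$
$G \left(3 \cdot 5 + 7\right) + A{\left(13 \right)} = 7 \left(3 \cdot 5 + 7\right) + \frac{-9 + 13^{\frac{3}{2}}}{-8 + 13} = 7 \left(15 + 7\right) + \frac{-9 + 13 \sqrt{13}}{5} = 7 \cdot 22 + \frac{-9 + 13 \sqrt{13}}{5} = 154 - \left(\frac{9}{5} - \frac{13 \sqrt{13}}{5}\right) = \frac{761}{5} + \frac{13 \sqrt{13}}{5}$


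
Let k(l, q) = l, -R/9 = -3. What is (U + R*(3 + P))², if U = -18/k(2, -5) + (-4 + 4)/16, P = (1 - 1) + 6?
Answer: 54756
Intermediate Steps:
R = 27 (R = -9*(-3) = 27)
P = 6 (P = 0 + 6 = 6)
U = -9 (U = -18/2 + (-4 + 4)/16 = -18*½ + 0*(1/16) = -9 + 0 = -9)
(U + R*(3 + P))² = (-9 + 27*(3 + 6))² = (-9 + 27*9)² = (-9 + 243)² = 234² = 54756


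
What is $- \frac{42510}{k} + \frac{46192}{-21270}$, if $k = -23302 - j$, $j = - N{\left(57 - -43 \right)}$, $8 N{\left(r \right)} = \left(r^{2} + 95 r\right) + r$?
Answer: $- \frac{1134767}{8529270} \approx -0.13304$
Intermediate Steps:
$N{\left(r \right)} = 12 r + \frac{r^{2}}{8}$ ($N{\left(r \right)} = \frac{\left(r^{2} + 95 r\right) + r}{8} = \frac{r^{2} + 96 r}{8} = 12 r + \frac{r^{2}}{8}$)
$j = -2450$ ($j = - \frac{\left(57 - -43\right) \left(96 + \left(57 - -43\right)\right)}{8} = - \frac{\left(57 + 43\right) \left(96 + \left(57 + 43\right)\right)}{8} = - \frac{100 \left(96 + 100\right)}{8} = - \frac{100 \cdot 196}{8} = \left(-1\right) 2450 = -2450$)
$k = -20852$ ($k = -23302 - -2450 = -23302 + 2450 = -20852$)
$- \frac{42510}{k} + \frac{46192}{-21270} = - \frac{42510}{-20852} + \frac{46192}{-21270} = \left(-42510\right) \left(- \frac{1}{20852}\right) + 46192 \left(- \frac{1}{21270}\right) = \frac{1635}{802} - \frac{23096}{10635} = - \frac{1134767}{8529270}$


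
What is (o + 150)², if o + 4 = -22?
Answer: 15376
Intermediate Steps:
o = -26 (o = -4 - 22 = -26)
(o + 150)² = (-26 + 150)² = 124² = 15376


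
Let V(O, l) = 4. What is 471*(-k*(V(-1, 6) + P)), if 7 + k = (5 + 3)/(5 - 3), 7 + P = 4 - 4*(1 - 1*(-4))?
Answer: -26847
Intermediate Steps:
P = -23 (P = -7 + (4 - 4*(1 - 1*(-4))) = -7 + (4 - 4*(1 + 4)) = -7 + (4 - 4*5) = -7 + (4 - 20) = -7 - 16 = -23)
k = -3 (k = -7 + (5 + 3)/(5 - 3) = -7 + 8/2 = -7 + 8*(½) = -7 + 4 = -3)
471*(-k*(V(-1, 6) + P)) = 471*(-(-3)*(4 - 23)) = 471*(-(-3)*(-19)) = 471*(-1*57) = 471*(-57) = -26847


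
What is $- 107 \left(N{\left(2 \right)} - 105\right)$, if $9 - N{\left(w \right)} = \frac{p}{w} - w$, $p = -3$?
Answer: $\frac{19795}{2} \approx 9897.5$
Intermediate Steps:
$N{\left(w \right)} = 9 + w + \frac{3}{w}$ ($N{\left(w \right)} = 9 - \left(- \frac{3}{w} - w\right) = 9 - \left(- w - \frac{3}{w}\right) = 9 + \left(w + \frac{3}{w}\right) = 9 + w + \frac{3}{w}$)
$- 107 \left(N{\left(2 \right)} - 105\right) = - 107 \left(\left(9 + 2 + \frac{3}{2}\right) - 105\right) = - 107 \left(\frac{25}{2} - 105\right) = \left(-107\right) \left(- \frac{185}{2}\right) = \frac{19795}{2}$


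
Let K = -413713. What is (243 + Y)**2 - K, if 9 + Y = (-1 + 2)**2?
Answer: 468938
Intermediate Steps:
Y = -8 (Y = -9 + (-1 + 2)**2 = -9 + 1**2 = -9 + 1 = -8)
(243 + Y)**2 - K = (243 - 8)**2 - 1*(-413713) = 235**2 + 413713 = 55225 + 413713 = 468938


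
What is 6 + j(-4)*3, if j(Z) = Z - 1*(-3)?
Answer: 3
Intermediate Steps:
j(Z) = 3 + Z (j(Z) = Z + 3 = 3 + Z)
6 + j(-4)*3 = 6 + (3 - 4)*3 = 6 - 1*3 = 6 - 3 = 3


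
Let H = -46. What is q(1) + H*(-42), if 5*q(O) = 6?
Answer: 9666/5 ≈ 1933.2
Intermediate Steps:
q(O) = 6/5 (q(O) = (⅕)*6 = 6/5)
q(1) + H*(-42) = 6/5 - 46*(-42) = 6/5 + 1932 = 9666/5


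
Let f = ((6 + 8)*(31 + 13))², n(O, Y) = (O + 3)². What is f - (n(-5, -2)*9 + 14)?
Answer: 379406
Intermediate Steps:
n(O, Y) = (3 + O)²
f = 379456 (f = (14*44)² = 616² = 379456)
f - (n(-5, -2)*9 + 14) = 379456 - ((3 - 5)²*9 + 14) = 379456 - ((-2)²*9 + 14) = 379456 - (4*9 + 14) = 379456 - (36 + 14) = 379456 - 1*50 = 379456 - 50 = 379406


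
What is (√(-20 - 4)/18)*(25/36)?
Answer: 25*I*√6/324 ≈ 0.189*I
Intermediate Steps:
(√(-20 - 4)/18)*(25/36) = (√(-24)/18)*(25*(1/36)) = ((2*I*√6)/18)*(25/36) = (I*√6/9)*(25/36) = 25*I*√6/324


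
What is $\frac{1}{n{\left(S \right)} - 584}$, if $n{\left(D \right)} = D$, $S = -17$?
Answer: $- \frac{1}{601} \approx -0.0016639$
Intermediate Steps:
$\frac{1}{n{\left(S \right)} - 584} = \frac{1}{-17 - 584} = \frac{1}{-601} = - \frac{1}{601}$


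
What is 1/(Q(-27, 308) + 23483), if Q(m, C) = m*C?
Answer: 1/15167 ≈ 6.5933e-5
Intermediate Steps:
Q(m, C) = C*m
1/(Q(-27, 308) + 23483) = 1/(308*(-27) + 23483) = 1/(-8316 + 23483) = 1/15167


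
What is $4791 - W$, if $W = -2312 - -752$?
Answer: $6351$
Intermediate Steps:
$W = -1560$ ($W = -2312 + 752 = -1560$)
$4791 - W = 4791 - -1560 = 4791 + 1560 = 6351$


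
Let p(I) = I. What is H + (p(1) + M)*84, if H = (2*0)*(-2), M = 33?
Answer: 2856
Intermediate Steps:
H = 0 (H = 0*(-2) = 0)
H + (p(1) + M)*84 = 0 + (1 + 33)*84 = 0 + 34*84 = 0 + 2856 = 2856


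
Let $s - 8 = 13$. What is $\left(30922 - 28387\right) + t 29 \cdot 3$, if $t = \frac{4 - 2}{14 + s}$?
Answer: $\frac{88899}{35} \approx 2540.0$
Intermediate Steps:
$s = 21$ ($s = 8 + 13 = 21$)
$t = \frac{2}{35}$ ($t = \frac{4 - 2}{14 + 21} = \frac{2}{35} \approx 0.057143$)
$\left(30922 - 28387\right) + t 29 \cdot 3 = \left(30922 - 28387\right) + \frac{2}{35} \cdot 29 \cdot 3 = 2535 + \frac{58}{35} \cdot 3 = 2535 + \frac{174}{35} = \frac{88899}{35}$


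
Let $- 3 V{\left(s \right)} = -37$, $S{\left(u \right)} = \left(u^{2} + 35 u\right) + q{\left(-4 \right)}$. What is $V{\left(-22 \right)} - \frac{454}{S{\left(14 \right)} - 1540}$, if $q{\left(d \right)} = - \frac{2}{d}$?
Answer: $\frac{21961}{1707} \approx 12.865$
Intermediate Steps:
$S{\left(u \right)} = \frac{1}{2} + u^{2} + 35 u$ ($S{\left(u \right)} = \left(u^{2} + 35 u\right) - \frac{2}{-4} = \left(u^{2} + 35 u\right) - - \frac{1}{2} = \left(u^{2} + 35 u\right) + \frac{1}{2} = \frac{1}{2} + u^{2} + 35 u$)
$V{\left(s \right)} = \frac{37}{3}$ ($V{\left(s \right)} = \left(- \frac{1}{3}\right) \left(-37\right) = \frac{37}{3}$)
$V{\left(-22 \right)} - \frac{454}{S{\left(14 \right)} - 1540} = \frac{37}{3} - \frac{454}{\left(\frac{1}{2} + 14^{2} + 35 \cdot 14\right) - 1540} = \frac{37}{3} - \frac{454}{\left(\frac{1}{2} + 196 + 490\right) - 1540} = \frac{37}{3} - \frac{454}{\frac{1373}{2} - 1540} = \frac{37}{3} - \frac{454}{- \frac{1707}{2}} = \frac{37}{3} - - \frac{908}{1707} = \frac{37}{3} + \frac{908}{1707} = \frac{21961}{1707}$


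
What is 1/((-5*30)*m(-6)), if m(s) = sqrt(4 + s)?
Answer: I*sqrt(2)/300 ≈ 0.004714*I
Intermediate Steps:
1/((-5*30)*m(-6)) = 1/((-5*30)*sqrt(4 - 6)) = 1/(-150*I*sqrt(2)) = I*sqrt(2)/300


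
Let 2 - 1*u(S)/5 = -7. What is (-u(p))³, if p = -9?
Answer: -91125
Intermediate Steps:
u(S) = 45 (u(S) = 10 - 5*(-7) = 10 + 35 = 45)
(-u(p))³ = (-1*45)³ = (-45)³ = -91125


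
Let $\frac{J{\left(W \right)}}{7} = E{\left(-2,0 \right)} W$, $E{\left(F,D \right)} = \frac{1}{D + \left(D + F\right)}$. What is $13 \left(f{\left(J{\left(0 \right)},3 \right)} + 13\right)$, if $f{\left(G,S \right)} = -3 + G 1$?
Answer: $130$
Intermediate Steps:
$E{\left(F,D \right)} = \frac{1}{F + 2 D}$
$J{\left(W \right)} = - \frac{7 W}{2}$ ($J{\left(W \right)} = 7 \frac{W}{-2 + 2 \cdot 0} = 7 \frac{W}{-2 + 0} = 7 \frac{W}{-2} = 7 \left(- \frac{W}{2}\right) = - \frac{7 W}{2}$)
$f{\left(G,S \right)} = -3 + G$
$13 \left(f{\left(J{\left(0 \right)},3 \right)} + 13\right) = 13 \left(\left(-3 - 0\right) + 13\right) = 13 \left(\left(-3 + 0\right) + 13\right) = 13 \left(-3 + 13\right) = 13 \cdot 10 = 130$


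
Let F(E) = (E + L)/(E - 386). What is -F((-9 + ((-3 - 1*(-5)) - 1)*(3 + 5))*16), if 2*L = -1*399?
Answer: -431/804 ≈ -0.53607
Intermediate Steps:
L = -399/2 (L = (-1*399)/2 = (1/2)*(-399) = -399/2 ≈ -199.50)
F(E) = (-399/2 + E)/(-386 + E) (F(E) = (E - 399/2)/(E - 386) = (-399/2 + E)/(-386 + E))
-F((-9 + ((-3 - 1*(-5)) - 1)*(3 + 5))*16) = -(-399/2 + (-9 + ((-3 - 1*(-5)) - 1)*(3 + 5))*16)/(-386 + (-9 + ((-3 - 1*(-5)) - 1)*(3 + 5))*16) = -(-399/2 + (-9 + ((-3 + 5) - 1)*8)*16)/(-386 + (-9 + ((-3 + 5) - 1)*8)*16) = -(-399/2 + (-9 + (2 - 1)*8)*16)/(-386 + (-9 + (2 - 1)*8)*16) = -(-399/2 + (-9 + 1*8)*16)/(-386 + (-9 + 1*8)*16) = -(-399/2 + (-9 + 8)*16)/(-386 + (-9 + 8)*16) = -(-399/2 - 1*16)/(-386 - 1*16) = -(-399/2 - 16)/(-386 - 16) = -(-431)/((-402)*2) = -(-1)*(-431)/(402*2) = -1*431/804 = -431/804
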